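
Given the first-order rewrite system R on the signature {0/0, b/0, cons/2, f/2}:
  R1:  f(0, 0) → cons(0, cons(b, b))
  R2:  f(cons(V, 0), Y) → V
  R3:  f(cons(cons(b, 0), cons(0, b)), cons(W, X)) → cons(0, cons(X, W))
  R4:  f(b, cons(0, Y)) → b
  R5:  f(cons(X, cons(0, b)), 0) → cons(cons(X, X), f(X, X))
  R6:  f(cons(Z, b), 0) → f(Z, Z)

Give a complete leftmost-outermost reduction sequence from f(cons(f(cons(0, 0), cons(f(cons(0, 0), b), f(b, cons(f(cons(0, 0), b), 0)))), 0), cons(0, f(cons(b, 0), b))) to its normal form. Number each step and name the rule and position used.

0

1. f(cons(f(cons(0, 0), cons(f(cons(0, 0), b), f(b, cons(f(cons(0, 0), b), 0)))), 0), cons(0, f(cons(b, 0), b)))  →  f(cons(0, 0), cons(f(cons(0, 0), b), f(b, cons(f(cons(0, 0), b), 0))))   [R2 at ε]
2. f(cons(0, 0), cons(f(cons(0, 0), b), f(b, cons(f(cons(0, 0), b), 0))))  →  0   [R2 at ε]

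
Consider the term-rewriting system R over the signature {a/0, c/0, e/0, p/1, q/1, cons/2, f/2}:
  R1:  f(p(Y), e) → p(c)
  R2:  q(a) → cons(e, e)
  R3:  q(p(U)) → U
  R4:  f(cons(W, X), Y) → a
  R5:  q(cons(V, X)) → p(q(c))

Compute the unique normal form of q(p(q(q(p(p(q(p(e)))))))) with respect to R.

1. q(p(q(q(p(p(q(p(e))))))))  →  q(q(p(p(q(p(e))))))   [R3 at ε]
2. q(q(p(p(q(p(e))))))  →  q(p(q(p(e))))   [R3 at 1]
3. q(p(q(p(e))))  →  q(p(e))   [R3 at ε]
4. q(p(e))  →  e   [R3 at ε]

e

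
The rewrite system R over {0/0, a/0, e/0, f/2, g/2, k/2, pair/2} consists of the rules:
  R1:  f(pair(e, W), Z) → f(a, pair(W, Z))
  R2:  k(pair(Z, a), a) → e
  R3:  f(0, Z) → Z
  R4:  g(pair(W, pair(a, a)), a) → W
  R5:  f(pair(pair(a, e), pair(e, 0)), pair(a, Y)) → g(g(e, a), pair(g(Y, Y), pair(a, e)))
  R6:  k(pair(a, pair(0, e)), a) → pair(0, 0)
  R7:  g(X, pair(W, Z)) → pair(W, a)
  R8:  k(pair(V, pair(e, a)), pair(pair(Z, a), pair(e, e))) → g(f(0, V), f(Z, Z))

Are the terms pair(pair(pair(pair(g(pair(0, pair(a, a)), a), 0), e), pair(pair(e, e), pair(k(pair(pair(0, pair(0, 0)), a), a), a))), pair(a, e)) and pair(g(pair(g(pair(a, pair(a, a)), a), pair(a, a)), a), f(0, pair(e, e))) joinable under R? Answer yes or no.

Reduce t₁ = pair(pair(pair(pair(g(pair(0, pair(a, a)), a), 0), e), pair(pair(e, e), pair(k(pair(pair(0, pair(0, 0)), a), a), a))), pair(a, e)):
1. pair(pair(pair(pair(g(pair(0, pair(a, a)), a), 0), e), pair(pair(e, e), pair(k(pair(pair(0, pair(0, 0)), a), a), a))), pair(a, e))  →  pair(pair(pair(pair(0, 0), e), pair(pair(e, e), pair(k(pair(pair(0, pair(0, 0)), a), a), a))), pair(a, e))   [R4 at 1.1.1.1]
2. pair(pair(pair(pair(0, 0), e), pair(pair(e, e), pair(k(pair(pair(0, pair(0, 0)), a), a), a))), pair(a, e))  →  pair(pair(pair(pair(0, 0), e), pair(pair(e, e), pair(e, a))), pair(a, e))   [R2 at 1.2.2.1]

Reduce t₂ = pair(g(pair(g(pair(a, pair(a, a)), a), pair(a, a)), a), f(0, pair(e, e))):
1. pair(g(pair(g(pair(a, pair(a, a)), a), pair(a, a)), a), f(0, pair(e, e)))  →  pair(g(pair(a, pair(a, a)), a), f(0, pair(e, e)))   [R4 at 1]
2. pair(g(pair(a, pair(a, a)), a), f(0, pair(e, e)))  →  pair(a, f(0, pair(e, e)))   [R4 at 1]
3. pair(a, f(0, pair(e, e)))  →  pair(a, pair(e, e))   [R3 at 2]

no — NF(t₁) = pair(pair(pair(pair(0, 0), e), pair(pair(e, e), pair(e, a))), pair(a, e)), NF(t₂) = pair(a, pair(e, e))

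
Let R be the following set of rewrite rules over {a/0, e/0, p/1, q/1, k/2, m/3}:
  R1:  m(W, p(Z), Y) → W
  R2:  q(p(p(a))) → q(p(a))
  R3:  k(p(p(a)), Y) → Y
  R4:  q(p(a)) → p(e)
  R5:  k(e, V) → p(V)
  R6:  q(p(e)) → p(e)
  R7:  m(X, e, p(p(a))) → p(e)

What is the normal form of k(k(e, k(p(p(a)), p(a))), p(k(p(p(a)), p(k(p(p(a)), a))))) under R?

p(p(a))

1. k(k(e, k(p(p(a)), p(a))), p(k(p(p(a)), p(k(p(p(a)), a)))))  →  k(p(k(p(p(a)), p(a))), p(k(p(p(a)), p(k(p(p(a)), a)))))   [R5 at 1]
2. k(p(k(p(p(a)), p(a))), p(k(p(p(a)), p(k(p(p(a)), a)))))  →  k(p(p(a)), p(k(p(p(a)), p(k(p(p(a)), a)))))   [R3 at 1.1]
3. k(p(p(a)), p(k(p(p(a)), p(k(p(p(a)), a)))))  →  p(k(p(p(a)), p(k(p(p(a)), a))))   [R3 at ε]
4. p(k(p(p(a)), p(k(p(p(a)), a))))  →  p(p(k(p(p(a)), a)))   [R3 at 1]
5. p(p(k(p(p(a)), a)))  →  p(p(a))   [R3 at 1.1]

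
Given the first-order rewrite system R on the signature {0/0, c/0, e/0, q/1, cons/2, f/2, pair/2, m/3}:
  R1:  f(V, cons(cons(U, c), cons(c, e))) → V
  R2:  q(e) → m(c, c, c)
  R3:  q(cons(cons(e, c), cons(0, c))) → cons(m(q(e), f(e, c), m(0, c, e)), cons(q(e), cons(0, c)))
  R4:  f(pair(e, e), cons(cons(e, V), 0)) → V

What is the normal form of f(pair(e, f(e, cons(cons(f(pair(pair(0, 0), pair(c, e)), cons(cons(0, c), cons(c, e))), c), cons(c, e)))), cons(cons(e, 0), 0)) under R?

1. f(pair(e, f(e, cons(cons(f(pair(pair(0, 0), pair(c, e)), cons(cons(0, c), cons(c, e))), c), cons(c, e)))), cons(cons(e, 0), 0))  →  f(pair(e, e), cons(cons(e, 0), 0))   [R1 at 1.2]
2. f(pair(e, e), cons(cons(e, 0), 0))  →  0   [R4 at ε]

0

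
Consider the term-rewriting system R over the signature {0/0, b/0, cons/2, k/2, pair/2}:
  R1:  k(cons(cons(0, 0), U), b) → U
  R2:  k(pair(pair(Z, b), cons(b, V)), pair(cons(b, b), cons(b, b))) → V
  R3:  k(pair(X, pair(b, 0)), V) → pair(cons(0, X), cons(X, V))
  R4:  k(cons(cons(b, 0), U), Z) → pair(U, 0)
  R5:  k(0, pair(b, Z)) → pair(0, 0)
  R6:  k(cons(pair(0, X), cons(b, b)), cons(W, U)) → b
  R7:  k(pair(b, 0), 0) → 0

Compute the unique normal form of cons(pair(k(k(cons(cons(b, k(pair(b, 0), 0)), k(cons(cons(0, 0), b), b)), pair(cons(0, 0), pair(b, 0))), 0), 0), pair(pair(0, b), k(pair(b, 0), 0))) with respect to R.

1. cons(pair(k(k(cons(cons(b, k(pair(b, 0), 0)), k(cons(cons(0, 0), b), b)), pair(cons(0, 0), pair(b, 0))), 0), 0), pair(pair(0, b), k(pair(b, 0), 0)))  →  cons(pair(k(k(cons(cons(b, 0), k(cons(cons(0, 0), b), b)), pair(cons(0, 0), pair(b, 0))), 0), 0), pair(pair(0, b), k(pair(b, 0), 0)))   [R7 at 1.1.1.1.1.2]
2. cons(pair(k(k(cons(cons(b, 0), k(cons(cons(0, 0), b), b)), pair(cons(0, 0), pair(b, 0))), 0), 0), pair(pair(0, b), k(pair(b, 0), 0)))  →  cons(pair(k(pair(k(cons(cons(0, 0), b), b), 0), 0), 0), pair(pair(0, b), k(pair(b, 0), 0)))   [R4 at 1.1.1]
3. cons(pair(k(pair(k(cons(cons(0, 0), b), b), 0), 0), 0), pair(pair(0, b), k(pair(b, 0), 0)))  →  cons(pair(k(pair(b, 0), 0), 0), pair(pair(0, b), k(pair(b, 0), 0)))   [R1 at 1.1.1.1]
4. cons(pair(k(pair(b, 0), 0), 0), pair(pair(0, b), k(pair(b, 0), 0)))  →  cons(pair(0, 0), pair(pair(0, b), k(pair(b, 0), 0)))   [R7 at 1.1]
5. cons(pair(0, 0), pair(pair(0, b), k(pair(b, 0), 0)))  →  cons(pair(0, 0), pair(pair(0, b), 0))   [R7 at 2.2]

cons(pair(0, 0), pair(pair(0, b), 0))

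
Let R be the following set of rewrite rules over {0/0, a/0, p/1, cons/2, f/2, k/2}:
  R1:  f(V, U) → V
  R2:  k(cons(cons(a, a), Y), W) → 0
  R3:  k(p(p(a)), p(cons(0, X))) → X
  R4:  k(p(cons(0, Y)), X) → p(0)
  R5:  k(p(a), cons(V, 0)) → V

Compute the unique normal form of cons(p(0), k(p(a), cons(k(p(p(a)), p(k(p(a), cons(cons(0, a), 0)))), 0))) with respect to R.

cons(p(0), a)

1. cons(p(0), k(p(a), cons(k(p(p(a)), p(k(p(a), cons(cons(0, a), 0)))), 0)))  →  cons(p(0), k(p(p(a)), p(k(p(a), cons(cons(0, a), 0)))))   [R5 at 2]
2. cons(p(0), k(p(p(a)), p(k(p(a), cons(cons(0, a), 0)))))  →  cons(p(0), k(p(p(a)), p(cons(0, a))))   [R5 at 2.2.1]
3. cons(p(0), k(p(p(a)), p(cons(0, a))))  →  cons(p(0), a)   [R3 at 2]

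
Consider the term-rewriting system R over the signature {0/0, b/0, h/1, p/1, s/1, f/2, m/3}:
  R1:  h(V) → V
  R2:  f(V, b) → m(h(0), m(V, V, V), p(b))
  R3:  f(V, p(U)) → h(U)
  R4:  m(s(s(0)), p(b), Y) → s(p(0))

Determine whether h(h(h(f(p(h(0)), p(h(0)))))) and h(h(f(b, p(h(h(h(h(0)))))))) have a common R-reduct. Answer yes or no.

yes — NF(t₁) = 0, NF(t₂) = 0

Reduce t₁ = h(h(h(f(p(h(0)), p(h(0)))))):
1. h(h(h(f(p(h(0)), p(h(0))))))  →  h(h(f(p(h(0)), p(h(0)))))   [R1 at ε]
2. h(h(f(p(h(0)), p(h(0)))))  →  h(f(p(h(0)), p(h(0))))   [R1 at ε]
3. h(f(p(h(0)), p(h(0))))  →  f(p(h(0)), p(h(0)))   [R1 at ε]
4. f(p(h(0)), p(h(0)))  →  h(h(0))   [R3 at ε]
5. h(h(0))  →  h(0)   [R1 at ε]
6. h(0)  →  0   [R1 at ε]

Reduce t₂ = h(h(f(b, p(h(h(h(h(0)))))))):
1. h(h(f(b, p(h(h(h(h(0))))))))  →  h(f(b, p(h(h(h(h(0)))))))   [R1 at ε]
2. h(f(b, p(h(h(h(h(0)))))))  →  f(b, p(h(h(h(h(0))))))   [R1 at ε]
3. f(b, p(h(h(h(h(0))))))  →  h(h(h(h(h(0)))))   [R3 at ε]
4. h(h(h(h(h(0)))))  →  h(h(h(h(0))))   [R1 at ε]
5. h(h(h(h(0))))  →  h(h(h(0)))   [R1 at ε]
6. h(h(h(0)))  →  h(h(0))   [R1 at ε]
7. h(h(0))  →  h(0)   [R1 at ε]
8. h(0)  →  0   [R1 at ε]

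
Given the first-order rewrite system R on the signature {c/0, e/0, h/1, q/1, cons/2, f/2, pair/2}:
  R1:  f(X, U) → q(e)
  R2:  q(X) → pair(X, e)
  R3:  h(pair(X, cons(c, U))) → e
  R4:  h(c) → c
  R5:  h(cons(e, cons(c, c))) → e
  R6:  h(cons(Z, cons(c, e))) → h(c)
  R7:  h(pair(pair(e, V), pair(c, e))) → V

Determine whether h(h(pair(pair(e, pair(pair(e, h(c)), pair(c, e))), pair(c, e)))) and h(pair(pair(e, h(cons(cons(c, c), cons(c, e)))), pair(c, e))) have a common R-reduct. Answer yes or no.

Reduce t₁ = h(h(pair(pair(e, pair(pair(e, h(c)), pair(c, e))), pair(c, e)))):
1. h(h(pair(pair(e, pair(pair(e, h(c)), pair(c, e))), pair(c, e))))  →  h(pair(pair(e, h(c)), pair(c, e)))   [R7 at 1]
2. h(pair(pair(e, h(c)), pair(c, e)))  →  h(c)   [R7 at ε]
3. h(c)  →  c   [R4 at ε]

Reduce t₂ = h(pair(pair(e, h(cons(cons(c, c), cons(c, e)))), pair(c, e))):
1. h(pair(pair(e, h(cons(cons(c, c), cons(c, e)))), pair(c, e)))  →  h(cons(cons(c, c), cons(c, e)))   [R7 at ε]
2. h(cons(cons(c, c), cons(c, e)))  →  h(c)   [R6 at ε]
3. h(c)  →  c   [R4 at ε]

yes — NF(t₁) = c, NF(t₂) = c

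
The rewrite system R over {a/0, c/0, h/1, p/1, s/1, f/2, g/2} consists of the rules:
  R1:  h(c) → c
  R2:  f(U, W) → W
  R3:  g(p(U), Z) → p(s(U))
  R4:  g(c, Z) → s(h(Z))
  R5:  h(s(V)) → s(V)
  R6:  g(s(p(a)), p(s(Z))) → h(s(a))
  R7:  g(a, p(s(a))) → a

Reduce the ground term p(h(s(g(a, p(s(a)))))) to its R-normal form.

1. p(h(s(g(a, p(s(a))))))  →  p(s(g(a, p(s(a)))))   [R5 at 1]
2. p(s(g(a, p(s(a)))))  →  p(s(a))   [R7 at 1.1]

p(s(a))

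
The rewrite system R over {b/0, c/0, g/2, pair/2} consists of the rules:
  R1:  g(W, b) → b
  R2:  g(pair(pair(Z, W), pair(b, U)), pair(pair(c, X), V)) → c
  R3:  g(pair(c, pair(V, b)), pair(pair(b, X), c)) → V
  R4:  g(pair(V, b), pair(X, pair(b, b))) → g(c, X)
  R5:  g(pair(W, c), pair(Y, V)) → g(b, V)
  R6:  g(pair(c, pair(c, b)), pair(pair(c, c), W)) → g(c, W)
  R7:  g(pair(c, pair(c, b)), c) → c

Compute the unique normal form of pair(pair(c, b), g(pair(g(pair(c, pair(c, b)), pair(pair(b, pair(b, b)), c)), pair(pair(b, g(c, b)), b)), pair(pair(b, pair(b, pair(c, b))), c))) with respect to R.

1. pair(pair(c, b), g(pair(g(pair(c, pair(c, b)), pair(pair(b, pair(b, b)), c)), pair(pair(b, g(c, b)), b)), pair(pair(b, pair(b, pair(c, b))), c)))  →  pair(pair(c, b), g(pair(c, pair(pair(b, g(c, b)), b)), pair(pair(b, pair(b, pair(c, b))), c)))   [R3 at 2.1.1]
2. pair(pair(c, b), g(pair(c, pair(pair(b, g(c, b)), b)), pair(pair(b, pair(b, pair(c, b))), c)))  →  pair(pair(c, b), pair(b, g(c, b)))   [R3 at 2]
3. pair(pair(c, b), pair(b, g(c, b)))  →  pair(pair(c, b), pair(b, b))   [R1 at 2.2]

pair(pair(c, b), pair(b, b))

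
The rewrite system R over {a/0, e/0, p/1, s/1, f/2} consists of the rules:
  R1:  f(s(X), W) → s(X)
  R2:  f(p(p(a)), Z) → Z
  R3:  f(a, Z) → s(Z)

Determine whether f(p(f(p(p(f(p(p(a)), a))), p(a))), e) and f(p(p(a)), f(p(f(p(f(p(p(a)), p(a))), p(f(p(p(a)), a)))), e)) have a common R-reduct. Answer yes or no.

Reduce t₁ = f(p(f(p(p(f(p(p(a)), a))), p(a))), e):
1. f(p(f(p(p(f(p(p(a)), a))), p(a))), e)  →  f(p(f(p(p(a)), p(a))), e)   [R2 at 1.1.1.1.1]
2. f(p(f(p(p(a)), p(a))), e)  →  f(p(p(a)), e)   [R2 at 1.1]
3. f(p(p(a)), e)  →  e   [R2 at ε]

Reduce t₂ = f(p(p(a)), f(p(f(p(f(p(p(a)), p(a))), p(f(p(p(a)), a)))), e)):
1. f(p(p(a)), f(p(f(p(f(p(p(a)), p(a))), p(f(p(p(a)), a)))), e))  →  f(p(f(p(f(p(p(a)), p(a))), p(f(p(p(a)), a)))), e)   [R2 at ε]
2. f(p(f(p(f(p(p(a)), p(a))), p(f(p(p(a)), a)))), e)  →  f(p(f(p(p(a)), p(f(p(p(a)), a)))), e)   [R2 at 1.1.1.1]
3. f(p(f(p(p(a)), p(f(p(p(a)), a)))), e)  →  f(p(p(f(p(p(a)), a))), e)   [R2 at 1.1]
4. f(p(p(f(p(p(a)), a))), e)  →  f(p(p(a)), e)   [R2 at 1.1.1]
5. f(p(p(a)), e)  →  e   [R2 at ε]

yes — NF(t₁) = e, NF(t₂) = e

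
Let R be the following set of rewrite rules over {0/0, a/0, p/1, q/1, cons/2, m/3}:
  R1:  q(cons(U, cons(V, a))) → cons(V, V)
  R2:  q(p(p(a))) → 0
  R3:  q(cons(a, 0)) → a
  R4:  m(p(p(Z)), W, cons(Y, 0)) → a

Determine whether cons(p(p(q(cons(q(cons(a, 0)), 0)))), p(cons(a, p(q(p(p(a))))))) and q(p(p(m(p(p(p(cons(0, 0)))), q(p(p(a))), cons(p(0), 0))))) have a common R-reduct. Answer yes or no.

Reduce t₁ = cons(p(p(q(cons(q(cons(a, 0)), 0)))), p(cons(a, p(q(p(p(a))))))):
1. cons(p(p(q(cons(q(cons(a, 0)), 0)))), p(cons(a, p(q(p(p(a)))))))  →  cons(p(p(q(cons(a, 0)))), p(cons(a, p(q(p(p(a)))))))   [R3 at 1.1.1.1.1]
2. cons(p(p(q(cons(a, 0)))), p(cons(a, p(q(p(p(a)))))))  →  cons(p(p(a)), p(cons(a, p(q(p(p(a)))))))   [R3 at 1.1.1]
3. cons(p(p(a)), p(cons(a, p(q(p(p(a)))))))  →  cons(p(p(a)), p(cons(a, p(0))))   [R2 at 2.1.2.1]

Reduce t₂ = q(p(p(m(p(p(p(cons(0, 0)))), q(p(p(a))), cons(p(0), 0))))):
1. q(p(p(m(p(p(p(cons(0, 0)))), q(p(p(a))), cons(p(0), 0)))))  →  q(p(p(a)))   [R4 at 1.1.1]
2. q(p(p(a)))  →  0   [R2 at ε]

no — NF(t₁) = cons(p(p(a)), p(cons(a, p(0)))), NF(t₂) = 0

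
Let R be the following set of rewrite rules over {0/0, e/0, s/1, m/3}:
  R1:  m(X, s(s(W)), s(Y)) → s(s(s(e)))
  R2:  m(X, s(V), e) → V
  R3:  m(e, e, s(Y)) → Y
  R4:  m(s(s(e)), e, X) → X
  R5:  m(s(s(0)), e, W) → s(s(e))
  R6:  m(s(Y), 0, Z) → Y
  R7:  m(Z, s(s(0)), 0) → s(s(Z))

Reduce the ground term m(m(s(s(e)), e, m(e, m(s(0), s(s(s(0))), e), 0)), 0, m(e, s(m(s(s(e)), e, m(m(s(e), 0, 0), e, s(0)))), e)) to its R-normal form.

s(e)

1. m(m(s(s(e)), e, m(e, m(s(0), s(s(s(0))), e), 0)), 0, m(e, s(m(s(s(e)), e, m(m(s(e), 0, 0), e, s(0)))), e))  →  m(m(e, m(s(0), s(s(s(0))), e), 0), 0, m(e, s(m(s(s(e)), e, m(m(s(e), 0, 0), e, s(0)))), e))   [R4 at 1]
2. m(m(e, m(s(0), s(s(s(0))), e), 0), 0, m(e, s(m(s(s(e)), e, m(m(s(e), 0, 0), e, s(0)))), e))  →  m(m(e, s(s(0)), 0), 0, m(e, s(m(s(s(e)), e, m(m(s(e), 0, 0), e, s(0)))), e))   [R2 at 1.2]
3. m(m(e, s(s(0)), 0), 0, m(e, s(m(s(s(e)), e, m(m(s(e), 0, 0), e, s(0)))), e))  →  m(s(s(e)), 0, m(e, s(m(s(s(e)), e, m(m(s(e), 0, 0), e, s(0)))), e))   [R7 at 1]
4. m(s(s(e)), 0, m(e, s(m(s(s(e)), e, m(m(s(e), 0, 0), e, s(0)))), e))  →  s(e)   [R6 at ε]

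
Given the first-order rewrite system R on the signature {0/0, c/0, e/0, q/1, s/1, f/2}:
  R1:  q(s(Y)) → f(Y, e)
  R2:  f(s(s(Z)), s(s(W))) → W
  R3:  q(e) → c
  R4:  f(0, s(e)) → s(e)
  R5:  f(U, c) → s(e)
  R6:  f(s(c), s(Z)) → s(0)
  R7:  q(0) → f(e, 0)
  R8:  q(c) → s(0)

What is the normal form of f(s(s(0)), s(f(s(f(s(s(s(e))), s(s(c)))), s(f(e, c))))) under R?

1. f(s(s(0)), s(f(s(f(s(s(s(e))), s(s(c)))), s(f(e, c)))))  →  f(s(s(0)), s(f(s(c), s(f(e, c)))))   [R2 at 2.1.1.1]
2. f(s(s(0)), s(f(s(c), s(f(e, c)))))  →  f(s(s(0)), s(s(0)))   [R6 at 2.1]
3. f(s(s(0)), s(s(0)))  →  0   [R2 at ε]

0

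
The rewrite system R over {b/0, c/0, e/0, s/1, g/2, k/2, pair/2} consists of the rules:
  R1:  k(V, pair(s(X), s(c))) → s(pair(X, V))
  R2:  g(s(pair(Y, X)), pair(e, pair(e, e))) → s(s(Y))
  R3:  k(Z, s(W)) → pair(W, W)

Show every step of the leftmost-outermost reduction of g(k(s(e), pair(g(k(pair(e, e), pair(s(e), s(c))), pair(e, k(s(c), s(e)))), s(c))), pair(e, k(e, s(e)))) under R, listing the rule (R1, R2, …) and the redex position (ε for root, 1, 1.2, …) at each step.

1. g(k(s(e), pair(g(k(pair(e, e), pair(s(e), s(c))), pair(e, k(s(c), s(e)))), s(c))), pair(e, k(e, s(e))))  →  g(k(s(e), pair(g(s(pair(e, pair(e, e))), pair(e, k(s(c), s(e)))), s(c))), pair(e, k(e, s(e))))   [R1 at 1.2.1.1]
2. g(k(s(e), pair(g(s(pair(e, pair(e, e))), pair(e, k(s(c), s(e)))), s(c))), pair(e, k(e, s(e))))  →  g(k(s(e), pair(g(s(pair(e, pair(e, e))), pair(e, pair(e, e))), s(c))), pair(e, k(e, s(e))))   [R3 at 1.2.1.2.2]
3. g(k(s(e), pair(g(s(pair(e, pair(e, e))), pair(e, pair(e, e))), s(c))), pair(e, k(e, s(e))))  →  g(k(s(e), pair(s(s(e)), s(c))), pair(e, k(e, s(e))))   [R2 at 1.2.1]
4. g(k(s(e), pair(s(s(e)), s(c))), pair(e, k(e, s(e))))  →  g(s(pair(s(e), s(e))), pair(e, k(e, s(e))))   [R1 at 1]
5. g(s(pair(s(e), s(e))), pair(e, k(e, s(e))))  →  g(s(pair(s(e), s(e))), pair(e, pair(e, e)))   [R3 at 2.2]
6. g(s(pair(s(e), s(e))), pair(e, pair(e, e)))  →  s(s(s(e)))   [R2 at ε]

s(s(s(e)))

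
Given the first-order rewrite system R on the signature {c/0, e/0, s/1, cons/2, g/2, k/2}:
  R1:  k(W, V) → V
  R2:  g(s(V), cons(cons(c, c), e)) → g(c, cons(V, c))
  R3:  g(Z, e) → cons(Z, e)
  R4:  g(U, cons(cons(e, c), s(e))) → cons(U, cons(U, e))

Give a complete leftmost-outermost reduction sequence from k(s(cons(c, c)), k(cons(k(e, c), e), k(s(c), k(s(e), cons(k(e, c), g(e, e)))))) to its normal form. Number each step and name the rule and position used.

cons(c, cons(e, e))

1. k(s(cons(c, c)), k(cons(k(e, c), e), k(s(c), k(s(e), cons(k(e, c), g(e, e))))))  →  k(cons(k(e, c), e), k(s(c), k(s(e), cons(k(e, c), g(e, e)))))   [R1 at ε]
2. k(cons(k(e, c), e), k(s(c), k(s(e), cons(k(e, c), g(e, e)))))  →  k(s(c), k(s(e), cons(k(e, c), g(e, e))))   [R1 at ε]
3. k(s(c), k(s(e), cons(k(e, c), g(e, e))))  →  k(s(e), cons(k(e, c), g(e, e)))   [R1 at ε]
4. k(s(e), cons(k(e, c), g(e, e)))  →  cons(k(e, c), g(e, e))   [R1 at ε]
5. cons(k(e, c), g(e, e))  →  cons(c, g(e, e))   [R1 at 1]
6. cons(c, g(e, e))  →  cons(c, cons(e, e))   [R3 at 2]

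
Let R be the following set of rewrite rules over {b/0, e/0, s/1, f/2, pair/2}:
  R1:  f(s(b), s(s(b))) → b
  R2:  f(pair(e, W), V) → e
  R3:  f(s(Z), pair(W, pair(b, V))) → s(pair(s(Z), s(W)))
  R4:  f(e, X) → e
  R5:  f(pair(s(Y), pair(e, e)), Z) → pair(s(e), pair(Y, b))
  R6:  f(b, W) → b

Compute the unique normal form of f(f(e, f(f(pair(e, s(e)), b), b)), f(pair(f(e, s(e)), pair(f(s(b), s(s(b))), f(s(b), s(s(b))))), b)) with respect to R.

1. f(f(e, f(f(pair(e, s(e)), b), b)), f(pair(f(e, s(e)), pair(f(s(b), s(s(b))), f(s(b), s(s(b))))), b))  →  f(e, f(pair(f(e, s(e)), pair(f(s(b), s(s(b))), f(s(b), s(s(b))))), b))   [R4 at 1]
2. f(e, f(pair(f(e, s(e)), pair(f(s(b), s(s(b))), f(s(b), s(s(b))))), b))  →  e   [R4 at ε]

e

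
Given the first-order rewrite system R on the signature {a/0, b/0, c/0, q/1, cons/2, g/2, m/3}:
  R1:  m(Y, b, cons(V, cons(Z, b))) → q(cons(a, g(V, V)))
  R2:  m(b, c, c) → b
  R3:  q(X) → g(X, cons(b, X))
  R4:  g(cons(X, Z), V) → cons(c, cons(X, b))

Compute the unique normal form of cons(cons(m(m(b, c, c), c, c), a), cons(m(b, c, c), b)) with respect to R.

cons(cons(b, a), cons(b, b))

1. cons(cons(m(m(b, c, c), c, c), a), cons(m(b, c, c), b))  →  cons(cons(m(b, c, c), a), cons(m(b, c, c), b))   [R2 at 1.1.1]
2. cons(cons(m(b, c, c), a), cons(m(b, c, c), b))  →  cons(cons(b, a), cons(m(b, c, c), b))   [R2 at 1.1]
3. cons(cons(b, a), cons(m(b, c, c), b))  →  cons(cons(b, a), cons(b, b))   [R2 at 2.1]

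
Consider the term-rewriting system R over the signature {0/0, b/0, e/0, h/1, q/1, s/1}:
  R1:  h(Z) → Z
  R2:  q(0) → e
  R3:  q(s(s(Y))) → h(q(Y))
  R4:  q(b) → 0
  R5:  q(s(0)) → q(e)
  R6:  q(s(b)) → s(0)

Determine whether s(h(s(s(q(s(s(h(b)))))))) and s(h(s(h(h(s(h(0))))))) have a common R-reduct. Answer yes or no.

Reduce t₁ = s(h(s(s(q(s(s(h(b)))))))):
1. s(h(s(s(q(s(s(h(b))))))))  →  s(s(s(q(s(s(h(b)))))))   [R1 at 1]
2. s(s(s(q(s(s(h(b)))))))  →  s(s(s(h(q(h(b))))))   [R3 at 1.1.1]
3. s(s(s(h(q(h(b))))))  →  s(s(s(q(h(b)))))   [R1 at 1.1.1]
4. s(s(s(q(h(b)))))  →  s(s(s(q(b))))   [R1 at 1.1.1.1]
5. s(s(s(q(b))))  →  s(s(s(0)))   [R4 at 1.1.1]

Reduce t₂ = s(h(s(h(h(s(h(0))))))):
1. s(h(s(h(h(s(h(0)))))))  →  s(s(h(h(s(h(0))))))   [R1 at 1]
2. s(s(h(h(s(h(0))))))  →  s(s(h(s(h(0)))))   [R1 at 1.1]
3. s(s(h(s(h(0)))))  →  s(s(s(h(0))))   [R1 at 1.1]
4. s(s(s(h(0))))  →  s(s(s(0)))   [R1 at 1.1.1]

yes — NF(t₁) = s(s(s(0))), NF(t₂) = s(s(s(0)))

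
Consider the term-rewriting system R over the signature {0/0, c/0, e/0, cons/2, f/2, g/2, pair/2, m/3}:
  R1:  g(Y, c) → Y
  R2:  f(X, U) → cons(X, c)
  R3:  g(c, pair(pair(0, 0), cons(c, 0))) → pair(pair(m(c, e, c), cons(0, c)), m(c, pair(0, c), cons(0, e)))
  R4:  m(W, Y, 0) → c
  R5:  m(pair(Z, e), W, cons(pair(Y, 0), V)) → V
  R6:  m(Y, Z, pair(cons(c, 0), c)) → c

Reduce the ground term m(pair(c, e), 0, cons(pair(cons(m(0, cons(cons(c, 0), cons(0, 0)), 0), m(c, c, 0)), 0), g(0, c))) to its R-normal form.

1. m(pair(c, e), 0, cons(pair(cons(m(0, cons(cons(c, 0), cons(0, 0)), 0), m(c, c, 0)), 0), g(0, c)))  →  g(0, c)   [R5 at ε]
2. g(0, c)  →  0   [R1 at ε]

0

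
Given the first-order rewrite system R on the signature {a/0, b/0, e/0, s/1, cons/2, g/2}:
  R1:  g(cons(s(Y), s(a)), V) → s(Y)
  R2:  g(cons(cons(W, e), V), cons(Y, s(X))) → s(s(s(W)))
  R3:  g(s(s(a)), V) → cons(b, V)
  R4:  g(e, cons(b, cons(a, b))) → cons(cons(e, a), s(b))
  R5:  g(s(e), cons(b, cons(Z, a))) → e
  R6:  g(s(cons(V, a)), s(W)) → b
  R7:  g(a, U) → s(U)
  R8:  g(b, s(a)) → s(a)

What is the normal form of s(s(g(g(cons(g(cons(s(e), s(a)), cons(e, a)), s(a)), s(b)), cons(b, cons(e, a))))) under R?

1. s(s(g(g(cons(g(cons(s(e), s(a)), cons(e, a)), s(a)), s(b)), cons(b, cons(e, a)))))  →  s(s(g(g(cons(s(e), s(a)), s(b)), cons(b, cons(e, a)))))   [R1 at 1.1.1.1.1]
2. s(s(g(g(cons(s(e), s(a)), s(b)), cons(b, cons(e, a)))))  →  s(s(g(s(e), cons(b, cons(e, a)))))   [R1 at 1.1.1]
3. s(s(g(s(e), cons(b, cons(e, a)))))  →  s(s(e))   [R5 at 1.1]

s(s(e))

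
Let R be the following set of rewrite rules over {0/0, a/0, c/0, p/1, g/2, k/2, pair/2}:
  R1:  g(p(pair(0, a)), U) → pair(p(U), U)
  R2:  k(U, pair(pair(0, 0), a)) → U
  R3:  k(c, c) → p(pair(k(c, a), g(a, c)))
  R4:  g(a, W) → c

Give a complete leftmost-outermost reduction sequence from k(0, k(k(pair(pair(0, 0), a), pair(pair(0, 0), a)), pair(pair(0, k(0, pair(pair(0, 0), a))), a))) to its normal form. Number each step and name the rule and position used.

0

1. k(0, k(k(pair(pair(0, 0), a), pair(pair(0, 0), a)), pair(pair(0, k(0, pair(pair(0, 0), a))), a)))  →  k(0, k(pair(pair(0, 0), a), pair(pair(0, k(0, pair(pair(0, 0), a))), a)))   [R2 at 2.1]
2. k(0, k(pair(pair(0, 0), a), pair(pair(0, k(0, pair(pair(0, 0), a))), a)))  →  k(0, k(pair(pair(0, 0), a), pair(pair(0, 0), a)))   [R2 at 2.2.1.2]
3. k(0, k(pair(pair(0, 0), a), pair(pair(0, 0), a)))  →  k(0, pair(pair(0, 0), a))   [R2 at 2]
4. k(0, pair(pair(0, 0), a))  →  0   [R2 at ε]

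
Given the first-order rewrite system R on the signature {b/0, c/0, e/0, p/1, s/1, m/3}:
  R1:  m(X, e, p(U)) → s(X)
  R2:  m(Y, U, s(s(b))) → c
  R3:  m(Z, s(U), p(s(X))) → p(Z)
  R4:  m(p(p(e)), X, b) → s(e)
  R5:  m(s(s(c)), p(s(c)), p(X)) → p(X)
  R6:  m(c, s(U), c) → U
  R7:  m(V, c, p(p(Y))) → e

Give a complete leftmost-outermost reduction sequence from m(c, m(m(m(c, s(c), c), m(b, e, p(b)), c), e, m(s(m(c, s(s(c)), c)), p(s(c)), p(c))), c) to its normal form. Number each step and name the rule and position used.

b

1. m(c, m(m(m(c, s(c), c), m(b, e, p(b)), c), e, m(s(m(c, s(s(c)), c)), p(s(c)), p(c))), c)  →  m(c, m(m(c, m(b, e, p(b)), c), e, m(s(m(c, s(s(c)), c)), p(s(c)), p(c))), c)   [R6 at 2.1.1]
2. m(c, m(m(c, m(b, e, p(b)), c), e, m(s(m(c, s(s(c)), c)), p(s(c)), p(c))), c)  →  m(c, m(m(c, s(b), c), e, m(s(m(c, s(s(c)), c)), p(s(c)), p(c))), c)   [R1 at 2.1.2]
3. m(c, m(m(c, s(b), c), e, m(s(m(c, s(s(c)), c)), p(s(c)), p(c))), c)  →  m(c, m(b, e, m(s(m(c, s(s(c)), c)), p(s(c)), p(c))), c)   [R6 at 2.1]
4. m(c, m(b, e, m(s(m(c, s(s(c)), c)), p(s(c)), p(c))), c)  →  m(c, m(b, e, m(s(s(c)), p(s(c)), p(c))), c)   [R6 at 2.3.1.1]
5. m(c, m(b, e, m(s(s(c)), p(s(c)), p(c))), c)  →  m(c, m(b, e, p(c)), c)   [R5 at 2.3]
6. m(c, m(b, e, p(c)), c)  →  m(c, s(b), c)   [R1 at 2]
7. m(c, s(b), c)  →  b   [R6 at ε]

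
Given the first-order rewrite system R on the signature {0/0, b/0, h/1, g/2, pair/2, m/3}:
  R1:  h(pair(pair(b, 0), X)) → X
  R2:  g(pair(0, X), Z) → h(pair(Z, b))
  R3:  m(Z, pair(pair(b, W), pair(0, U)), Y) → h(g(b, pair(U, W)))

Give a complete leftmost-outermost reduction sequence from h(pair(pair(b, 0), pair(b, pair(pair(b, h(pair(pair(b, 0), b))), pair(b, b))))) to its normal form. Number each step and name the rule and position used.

pair(b, pair(pair(b, b), pair(b, b)))

1. h(pair(pair(b, 0), pair(b, pair(pair(b, h(pair(pair(b, 0), b))), pair(b, b)))))  →  pair(b, pair(pair(b, h(pair(pair(b, 0), b))), pair(b, b)))   [R1 at ε]
2. pair(b, pair(pair(b, h(pair(pair(b, 0), b))), pair(b, b)))  →  pair(b, pair(pair(b, b), pair(b, b)))   [R1 at 2.1.2]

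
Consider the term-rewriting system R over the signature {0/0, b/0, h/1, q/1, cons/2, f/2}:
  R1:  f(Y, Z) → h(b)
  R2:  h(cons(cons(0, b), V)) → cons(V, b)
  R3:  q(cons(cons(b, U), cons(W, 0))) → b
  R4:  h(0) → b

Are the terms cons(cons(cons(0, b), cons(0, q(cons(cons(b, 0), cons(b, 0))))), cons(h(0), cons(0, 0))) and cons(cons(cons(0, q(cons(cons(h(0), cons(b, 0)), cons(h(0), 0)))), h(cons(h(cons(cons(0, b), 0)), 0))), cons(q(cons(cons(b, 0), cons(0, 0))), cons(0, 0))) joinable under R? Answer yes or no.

Reduce t₁ = cons(cons(cons(0, b), cons(0, q(cons(cons(b, 0), cons(b, 0))))), cons(h(0), cons(0, 0))):
1. cons(cons(cons(0, b), cons(0, q(cons(cons(b, 0), cons(b, 0))))), cons(h(0), cons(0, 0)))  →  cons(cons(cons(0, b), cons(0, b)), cons(h(0), cons(0, 0)))   [R3 at 1.2.2]
2. cons(cons(cons(0, b), cons(0, b)), cons(h(0), cons(0, 0)))  →  cons(cons(cons(0, b), cons(0, b)), cons(b, cons(0, 0)))   [R4 at 2.1]

Reduce t₂ = cons(cons(cons(0, q(cons(cons(h(0), cons(b, 0)), cons(h(0), 0)))), h(cons(h(cons(cons(0, b), 0)), 0))), cons(q(cons(cons(b, 0), cons(0, 0))), cons(0, 0))):
1. cons(cons(cons(0, q(cons(cons(h(0), cons(b, 0)), cons(h(0), 0)))), h(cons(h(cons(cons(0, b), 0)), 0))), cons(q(cons(cons(b, 0), cons(0, 0))), cons(0, 0)))  →  cons(cons(cons(0, q(cons(cons(b, cons(b, 0)), cons(h(0), 0)))), h(cons(h(cons(cons(0, b), 0)), 0))), cons(q(cons(cons(b, 0), cons(0, 0))), cons(0, 0)))   [R4 at 1.1.2.1.1.1]
2. cons(cons(cons(0, q(cons(cons(b, cons(b, 0)), cons(h(0), 0)))), h(cons(h(cons(cons(0, b), 0)), 0))), cons(q(cons(cons(b, 0), cons(0, 0))), cons(0, 0)))  →  cons(cons(cons(0, b), h(cons(h(cons(cons(0, b), 0)), 0))), cons(q(cons(cons(b, 0), cons(0, 0))), cons(0, 0)))   [R3 at 1.1.2]
3. cons(cons(cons(0, b), h(cons(h(cons(cons(0, b), 0)), 0))), cons(q(cons(cons(b, 0), cons(0, 0))), cons(0, 0)))  →  cons(cons(cons(0, b), h(cons(cons(0, b), 0))), cons(q(cons(cons(b, 0), cons(0, 0))), cons(0, 0)))   [R2 at 1.2.1.1]
4. cons(cons(cons(0, b), h(cons(cons(0, b), 0))), cons(q(cons(cons(b, 0), cons(0, 0))), cons(0, 0)))  →  cons(cons(cons(0, b), cons(0, b)), cons(q(cons(cons(b, 0), cons(0, 0))), cons(0, 0)))   [R2 at 1.2]
5. cons(cons(cons(0, b), cons(0, b)), cons(q(cons(cons(b, 0), cons(0, 0))), cons(0, 0)))  →  cons(cons(cons(0, b), cons(0, b)), cons(b, cons(0, 0)))   [R3 at 2.1]

yes — NF(t₁) = cons(cons(cons(0, b), cons(0, b)), cons(b, cons(0, 0))), NF(t₂) = cons(cons(cons(0, b), cons(0, b)), cons(b, cons(0, 0)))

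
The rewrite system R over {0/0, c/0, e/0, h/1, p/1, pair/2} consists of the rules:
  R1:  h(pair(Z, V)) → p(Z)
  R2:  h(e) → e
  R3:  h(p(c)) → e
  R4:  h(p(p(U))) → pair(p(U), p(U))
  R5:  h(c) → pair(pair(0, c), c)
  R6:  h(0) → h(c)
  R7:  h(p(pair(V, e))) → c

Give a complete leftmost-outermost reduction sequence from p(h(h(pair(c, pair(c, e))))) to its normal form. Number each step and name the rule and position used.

p(e)

1. p(h(h(pair(c, pair(c, e)))))  →  p(h(p(c)))   [R1 at 1.1]
2. p(h(p(c)))  →  p(e)   [R3 at 1]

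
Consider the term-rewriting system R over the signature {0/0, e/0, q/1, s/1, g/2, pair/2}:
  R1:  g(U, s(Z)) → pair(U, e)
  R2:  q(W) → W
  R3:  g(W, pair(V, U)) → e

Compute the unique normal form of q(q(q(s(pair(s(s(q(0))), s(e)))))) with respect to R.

s(pair(s(s(0)), s(e)))

1. q(q(q(s(pair(s(s(q(0))), s(e))))))  →  q(q(s(pair(s(s(q(0))), s(e)))))   [R2 at ε]
2. q(q(s(pair(s(s(q(0))), s(e)))))  →  q(s(pair(s(s(q(0))), s(e))))   [R2 at ε]
3. q(s(pair(s(s(q(0))), s(e))))  →  s(pair(s(s(q(0))), s(e)))   [R2 at ε]
4. s(pair(s(s(q(0))), s(e)))  →  s(pair(s(s(0)), s(e)))   [R2 at 1.1.1.1]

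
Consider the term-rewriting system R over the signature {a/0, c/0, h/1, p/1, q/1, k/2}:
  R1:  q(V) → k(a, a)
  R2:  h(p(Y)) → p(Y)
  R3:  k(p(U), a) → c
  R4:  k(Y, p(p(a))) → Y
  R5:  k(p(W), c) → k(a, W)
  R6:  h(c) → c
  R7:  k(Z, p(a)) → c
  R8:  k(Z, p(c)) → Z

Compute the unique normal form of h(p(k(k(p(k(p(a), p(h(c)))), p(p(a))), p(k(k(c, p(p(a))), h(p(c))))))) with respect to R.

1. h(p(k(k(p(k(p(a), p(h(c)))), p(p(a))), p(k(k(c, p(p(a))), h(p(c)))))))  →  p(k(k(p(k(p(a), p(h(c)))), p(p(a))), p(k(k(c, p(p(a))), h(p(c))))))   [R2 at ε]
2. p(k(k(p(k(p(a), p(h(c)))), p(p(a))), p(k(k(c, p(p(a))), h(p(c))))))  →  p(k(p(k(p(a), p(h(c)))), p(k(k(c, p(p(a))), h(p(c))))))   [R4 at 1.1]
3. p(k(p(k(p(a), p(h(c)))), p(k(k(c, p(p(a))), h(p(c))))))  →  p(k(p(k(p(a), p(c))), p(k(k(c, p(p(a))), h(p(c))))))   [R6 at 1.1.1.2.1]
4. p(k(p(k(p(a), p(c))), p(k(k(c, p(p(a))), h(p(c))))))  →  p(k(p(p(a)), p(k(k(c, p(p(a))), h(p(c))))))   [R8 at 1.1.1]
5. p(k(p(p(a)), p(k(k(c, p(p(a))), h(p(c))))))  →  p(k(p(p(a)), p(k(c, h(p(c))))))   [R4 at 1.2.1.1]
6. p(k(p(p(a)), p(k(c, h(p(c))))))  →  p(k(p(p(a)), p(k(c, p(c)))))   [R2 at 1.2.1.2]
7. p(k(p(p(a)), p(k(c, p(c)))))  →  p(k(p(p(a)), p(c)))   [R8 at 1.2.1]
8. p(k(p(p(a)), p(c)))  →  p(p(p(a)))   [R8 at 1]

p(p(p(a)))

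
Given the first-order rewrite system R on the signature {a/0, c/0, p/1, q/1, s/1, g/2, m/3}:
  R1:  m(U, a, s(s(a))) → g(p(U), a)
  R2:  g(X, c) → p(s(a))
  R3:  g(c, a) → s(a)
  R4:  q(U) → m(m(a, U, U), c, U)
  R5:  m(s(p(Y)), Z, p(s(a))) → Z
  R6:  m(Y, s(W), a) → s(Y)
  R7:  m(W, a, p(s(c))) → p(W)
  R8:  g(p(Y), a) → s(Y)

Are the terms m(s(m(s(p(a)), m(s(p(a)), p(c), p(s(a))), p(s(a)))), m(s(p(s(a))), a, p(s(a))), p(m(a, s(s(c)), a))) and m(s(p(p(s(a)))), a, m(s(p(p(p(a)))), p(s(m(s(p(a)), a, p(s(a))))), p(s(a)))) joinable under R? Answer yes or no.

Reduce t₁ = m(s(m(s(p(a)), m(s(p(a)), p(c), p(s(a))), p(s(a)))), m(s(p(s(a))), a, p(s(a))), p(m(a, s(s(c)), a))):
1. m(s(m(s(p(a)), m(s(p(a)), p(c), p(s(a))), p(s(a)))), m(s(p(s(a))), a, p(s(a))), p(m(a, s(s(c)), a)))  →  m(s(m(s(p(a)), p(c), p(s(a)))), m(s(p(s(a))), a, p(s(a))), p(m(a, s(s(c)), a)))   [R5 at 1.1]
2. m(s(m(s(p(a)), p(c), p(s(a)))), m(s(p(s(a))), a, p(s(a))), p(m(a, s(s(c)), a)))  →  m(s(p(c)), m(s(p(s(a))), a, p(s(a))), p(m(a, s(s(c)), a)))   [R5 at 1.1]
3. m(s(p(c)), m(s(p(s(a))), a, p(s(a))), p(m(a, s(s(c)), a)))  →  m(s(p(c)), a, p(m(a, s(s(c)), a)))   [R5 at 2]
4. m(s(p(c)), a, p(m(a, s(s(c)), a)))  →  m(s(p(c)), a, p(s(a)))   [R6 at 3.1]
5. m(s(p(c)), a, p(s(a)))  →  a   [R5 at ε]

Reduce t₂ = m(s(p(p(s(a)))), a, m(s(p(p(p(a)))), p(s(m(s(p(a)), a, p(s(a))))), p(s(a)))):
1. m(s(p(p(s(a)))), a, m(s(p(p(p(a)))), p(s(m(s(p(a)), a, p(s(a))))), p(s(a))))  →  m(s(p(p(s(a)))), a, p(s(m(s(p(a)), a, p(s(a))))))   [R5 at 3]
2. m(s(p(p(s(a)))), a, p(s(m(s(p(a)), a, p(s(a))))))  →  m(s(p(p(s(a)))), a, p(s(a)))   [R5 at 3.1.1]
3. m(s(p(p(s(a)))), a, p(s(a)))  →  a   [R5 at ε]

yes — NF(t₁) = a, NF(t₂) = a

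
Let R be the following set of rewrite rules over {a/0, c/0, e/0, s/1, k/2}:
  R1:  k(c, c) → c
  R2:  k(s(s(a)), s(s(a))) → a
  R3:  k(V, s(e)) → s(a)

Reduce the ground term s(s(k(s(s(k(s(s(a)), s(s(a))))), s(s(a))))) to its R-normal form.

1. s(s(k(s(s(k(s(s(a)), s(s(a))))), s(s(a)))))  →  s(s(k(s(s(a)), s(s(a)))))   [R2 at 1.1.1.1.1]
2. s(s(k(s(s(a)), s(s(a)))))  →  s(s(a))   [R2 at 1.1]

s(s(a))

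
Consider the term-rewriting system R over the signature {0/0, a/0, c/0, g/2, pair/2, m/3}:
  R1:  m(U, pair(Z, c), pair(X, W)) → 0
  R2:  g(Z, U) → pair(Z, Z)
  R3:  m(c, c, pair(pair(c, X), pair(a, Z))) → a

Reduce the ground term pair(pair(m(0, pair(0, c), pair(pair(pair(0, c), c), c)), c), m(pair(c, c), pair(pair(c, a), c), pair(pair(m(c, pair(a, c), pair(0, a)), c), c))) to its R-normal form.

pair(pair(0, c), 0)

1. pair(pair(m(0, pair(0, c), pair(pair(pair(0, c), c), c)), c), m(pair(c, c), pair(pair(c, a), c), pair(pair(m(c, pair(a, c), pair(0, a)), c), c)))  →  pair(pair(0, c), m(pair(c, c), pair(pair(c, a), c), pair(pair(m(c, pair(a, c), pair(0, a)), c), c)))   [R1 at 1.1]
2. pair(pair(0, c), m(pair(c, c), pair(pair(c, a), c), pair(pair(m(c, pair(a, c), pair(0, a)), c), c)))  →  pair(pair(0, c), 0)   [R1 at 2]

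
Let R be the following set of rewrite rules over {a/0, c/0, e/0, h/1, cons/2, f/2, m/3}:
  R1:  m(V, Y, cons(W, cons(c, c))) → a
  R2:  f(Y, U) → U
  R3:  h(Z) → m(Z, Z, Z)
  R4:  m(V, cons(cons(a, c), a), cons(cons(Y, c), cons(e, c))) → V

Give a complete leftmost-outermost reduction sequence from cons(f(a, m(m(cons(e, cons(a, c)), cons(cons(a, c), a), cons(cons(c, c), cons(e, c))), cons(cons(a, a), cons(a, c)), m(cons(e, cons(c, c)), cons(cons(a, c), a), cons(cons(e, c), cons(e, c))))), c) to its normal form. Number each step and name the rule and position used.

1. cons(f(a, m(m(cons(e, cons(a, c)), cons(cons(a, c), a), cons(cons(c, c), cons(e, c))), cons(cons(a, a), cons(a, c)), m(cons(e, cons(c, c)), cons(cons(a, c), a), cons(cons(e, c), cons(e, c))))), c)  →  cons(m(m(cons(e, cons(a, c)), cons(cons(a, c), a), cons(cons(c, c), cons(e, c))), cons(cons(a, a), cons(a, c)), m(cons(e, cons(c, c)), cons(cons(a, c), a), cons(cons(e, c), cons(e, c)))), c)   [R2 at 1]
2. cons(m(m(cons(e, cons(a, c)), cons(cons(a, c), a), cons(cons(c, c), cons(e, c))), cons(cons(a, a), cons(a, c)), m(cons(e, cons(c, c)), cons(cons(a, c), a), cons(cons(e, c), cons(e, c)))), c)  →  cons(m(cons(e, cons(a, c)), cons(cons(a, a), cons(a, c)), m(cons(e, cons(c, c)), cons(cons(a, c), a), cons(cons(e, c), cons(e, c)))), c)   [R4 at 1.1]
3. cons(m(cons(e, cons(a, c)), cons(cons(a, a), cons(a, c)), m(cons(e, cons(c, c)), cons(cons(a, c), a), cons(cons(e, c), cons(e, c)))), c)  →  cons(m(cons(e, cons(a, c)), cons(cons(a, a), cons(a, c)), cons(e, cons(c, c))), c)   [R4 at 1.3]
4. cons(m(cons(e, cons(a, c)), cons(cons(a, a), cons(a, c)), cons(e, cons(c, c))), c)  →  cons(a, c)   [R1 at 1]

cons(a, c)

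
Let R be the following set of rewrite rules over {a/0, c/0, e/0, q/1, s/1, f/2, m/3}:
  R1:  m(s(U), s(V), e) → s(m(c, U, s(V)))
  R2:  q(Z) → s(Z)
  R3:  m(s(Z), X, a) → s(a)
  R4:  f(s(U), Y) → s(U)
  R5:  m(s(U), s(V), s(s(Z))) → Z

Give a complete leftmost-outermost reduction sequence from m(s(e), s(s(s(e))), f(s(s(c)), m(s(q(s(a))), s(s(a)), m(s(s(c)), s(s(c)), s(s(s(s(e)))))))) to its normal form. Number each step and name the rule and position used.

c

1. m(s(e), s(s(s(e))), f(s(s(c)), m(s(q(s(a))), s(s(a)), m(s(s(c)), s(s(c)), s(s(s(s(e))))))))  →  m(s(e), s(s(s(e))), s(s(c)))   [R4 at 3]
2. m(s(e), s(s(s(e))), s(s(c)))  →  c   [R5 at ε]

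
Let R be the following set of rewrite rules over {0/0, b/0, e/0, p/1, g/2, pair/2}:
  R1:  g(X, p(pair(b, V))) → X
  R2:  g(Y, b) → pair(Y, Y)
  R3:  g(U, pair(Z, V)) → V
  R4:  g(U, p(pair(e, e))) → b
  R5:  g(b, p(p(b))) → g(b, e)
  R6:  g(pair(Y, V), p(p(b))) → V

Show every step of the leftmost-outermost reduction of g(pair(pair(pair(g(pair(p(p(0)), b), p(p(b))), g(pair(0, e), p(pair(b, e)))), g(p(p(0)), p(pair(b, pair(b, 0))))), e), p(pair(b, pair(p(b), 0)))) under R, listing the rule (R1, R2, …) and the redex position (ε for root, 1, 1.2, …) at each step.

pair(pair(pair(b, pair(0, e)), p(p(0))), e)

1. g(pair(pair(pair(g(pair(p(p(0)), b), p(p(b))), g(pair(0, e), p(pair(b, e)))), g(p(p(0)), p(pair(b, pair(b, 0))))), e), p(pair(b, pair(p(b), 0))))  →  pair(pair(pair(g(pair(p(p(0)), b), p(p(b))), g(pair(0, e), p(pair(b, e)))), g(p(p(0)), p(pair(b, pair(b, 0))))), e)   [R1 at ε]
2. pair(pair(pair(g(pair(p(p(0)), b), p(p(b))), g(pair(0, e), p(pair(b, e)))), g(p(p(0)), p(pair(b, pair(b, 0))))), e)  →  pair(pair(pair(b, g(pair(0, e), p(pair(b, e)))), g(p(p(0)), p(pair(b, pair(b, 0))))), e)   [R6 at 1.1.1]
3. pair(pair(pair(b, g(pair(0, e), p(pair(b, e)))), g(p(p(0)), p(pair(b, pair(b, 0))))), e)  →  pair(pair(pair(b, pair(0, e)), g(p(p(0)), p(pair(b, pair(b, 0))))), e)   [R1 at 1.1.2]
4. pair(pair(pair(b, pair(0, e)), g(p(p(0)), p(pair(b, pair(b, 0))))), e)  →  pair(pair(pair(b, pair(0, e)), p(p(0))), e)   [R1 at 1.2]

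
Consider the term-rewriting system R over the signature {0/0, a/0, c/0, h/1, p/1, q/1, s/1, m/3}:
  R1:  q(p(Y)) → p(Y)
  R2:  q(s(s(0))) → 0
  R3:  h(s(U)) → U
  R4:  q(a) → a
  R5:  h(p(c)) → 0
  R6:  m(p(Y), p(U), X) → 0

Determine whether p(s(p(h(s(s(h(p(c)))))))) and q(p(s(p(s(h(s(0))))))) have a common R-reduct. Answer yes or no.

yes — NF(t₁) = p(s(p(s(0)))), NF(t₂) = p(s(p(s(0))))

Reduce t₁ = p(s(p(h(s(s(h(p(c)))))))):
1. p(s(p(h(s(s(h(p(c))))))))  →  p(s(p(s(h(p(c))))))   [R3 at 1.1.1]
2. p(s(p(s(h(p(c))))))  →  p(s(p(s(0))))   [R5 at 1.1.1.1]

Reduce t₂ = q(p(s(p(s(h(s(0))))))):
1. q(p(s(p(s(h(s(0)))))))  →  p(s(p(s(h(s(0))))))   [R1 at ε]
2. p(s(p(s(h(s(0))))))  →  p(s(p(s(0))))   [R3 at 1.1.1.1]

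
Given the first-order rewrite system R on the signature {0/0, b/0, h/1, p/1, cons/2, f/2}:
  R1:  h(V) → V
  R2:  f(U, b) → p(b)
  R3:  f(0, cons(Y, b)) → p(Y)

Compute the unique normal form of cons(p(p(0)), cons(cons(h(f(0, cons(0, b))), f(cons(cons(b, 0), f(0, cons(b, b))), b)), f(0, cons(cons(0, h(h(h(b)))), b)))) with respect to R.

cons(p(p(0)), cons(cons(p(0), p(b)), p(cons(0, b))))

1. cons(p(p(0)), cons(cons(h(f(0, cons(0, b))), f(cons(cons(b, 0), f(0, cons(b, b))), b)), f(0, cons(cons(0, h(h(h(b)))), b))))  →  cons(p(p(0)), cons(cons(f(0, cons(0, b)), f(cons(cons(b, 0), f(0, cons(b, b))), b)), f(0, cons(cons(0, h(h(h(b)))), b))))   [R1 at 2.1.1]
2. cons(p(p(0)), cons(cons(f(0, cons(0, b)), f(cons(cons(b, 0), f(0, cons(b, b))), b)), f(0, cons(cons(0, h(h(h(b)))), b))))  →  cons(p(p(0)), cons(cons(p(0), f(cons(cons(b, 0), f(0, cons(b, b))), b)), f(0, cons(cons(0, h(h(h(b)))), b))))   [R3 at 2.1.1]
3. cons(p(p(0)), cons(cons(p(0), f(cons(cons(b, 0), f(0, cons(b, b))), b)), f(0, cons(cons(0, h(h(h(b)))), b))))  →  cons(p(p(0)), cons(cons(p(0), p(b)), f(0, cons(cons(0, h(h(h(b)))), b))))   [R2 at 2.1.2]
4. cons(p(p(0)), cons(cons(p(0), p(b)), f(0, cons(cons(0, h(h(h(b)))), b))))  →  cons(p(p(0)), cons(cons(p(0), p(b)), p(cons(0, h(h(h(b)))))))   [R3 at 2.2]
5. cons(p(p(0)), cons(cons(p(0), p(b)), p(cons(0, h(h(h(b)))))))  →  cons(p(p(0)), cons(cons(p(0), p(b)), p(cons(0, h(h(b))))))   [R1 at 2.2.1.2]
6. cons(p(p(0)), cons(cons(p(0), p(b)), p(cons(0, h(h(b))))))  →  cons(p(p(0)), cons(cons(p(0), p(b)), p(cons(0, h(b)))))   [R1 at 2.2.1.2]
7. cons(p(p(0)), cons(cons(p(0), p(b)), p(cons(0, h(b)))))  →  cons(p(p(0)), cons(cons(p(0), p(b)), p(cons(0, b))))   [R1 at 2.2.1.2]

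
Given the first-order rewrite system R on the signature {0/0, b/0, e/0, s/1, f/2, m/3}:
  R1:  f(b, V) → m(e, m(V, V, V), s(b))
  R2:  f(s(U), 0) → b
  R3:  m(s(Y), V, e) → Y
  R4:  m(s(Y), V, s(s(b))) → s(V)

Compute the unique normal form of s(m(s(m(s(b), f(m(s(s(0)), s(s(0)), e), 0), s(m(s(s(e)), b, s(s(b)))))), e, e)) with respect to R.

1. s(m(s(m(s(b), f(m(s(s(0)), s(s(0)), e), 0), s(m(s(s(e)), b, s(s(b)))))), e, e))  →  s(m(s(b), f(m(s(s(0)), s(s(0)), e), 0), s(m(s(s(e)), b, s(s(b))))))   [R3 at 1]
2. s(m(s(b), f(m(s(s(0)), s(s(0)), e), 0), s(m(s(s(e)), b, s(s(b))))))  →  s(m(s(b), f(s(0), 0), s(m(s(s(e)), b, s(s(b))))))   [R3 at 1.2.1]
3. s(m(s(b), f(s(0), 0), s(m(s(s(e)), b, s(s(b))))))  →  s(m(s(b), b, s(m(s(s(e)), b, s(s(b))))))   [R2 at 1.2]
4. s(m(s(b), b, s(m(s(s(e)), b, s(s(b))))))  →  s(m(s(b), b, s(s(b))))   [R4 at 1.3.1]
5. s(m(s(b), b, s(s(b))))  →  s(s(b))   [R4 at 1]

s(s(b))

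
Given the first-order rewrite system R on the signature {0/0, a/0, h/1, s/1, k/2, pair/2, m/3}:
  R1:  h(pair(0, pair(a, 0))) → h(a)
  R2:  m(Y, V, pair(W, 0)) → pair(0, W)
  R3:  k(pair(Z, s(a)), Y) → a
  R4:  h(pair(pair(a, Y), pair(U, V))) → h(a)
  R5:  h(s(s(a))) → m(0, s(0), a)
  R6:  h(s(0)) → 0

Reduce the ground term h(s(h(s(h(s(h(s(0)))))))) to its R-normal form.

1. h(s(h(s(h(s(h(s(0))))))))  →  h(s(h(s(h(s(0))))))   [R6 at 1.1.1.1.1.1]
2. h(s(h(s(h(s(0))))))  →  h(s(h(s(0))))   [R6 at 1.1.1.1]
3. h(s(h(s(0))))  →  h(s(0))   [R6 at 1.1]
4. h(s(0))  →  0   [R6 at ε]

0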